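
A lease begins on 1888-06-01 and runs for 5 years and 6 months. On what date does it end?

Advancing 5 years and 6 months from June 1, 1888.
+5 years → 1893; month 6 + 6 = 12 → December 1893.
Day 1 is valid in December, giving December 1, 1893.

December 1, 1893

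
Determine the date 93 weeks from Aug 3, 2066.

Counting forward 93 weeks = 651 days from August 3, 2066.
August has 31 days, so 31 − 3 = 28 days remain after August 3, 2066; 651 − 28 = 623 left.
September 2066 has 30 days: 623 − 30 = 593 left.
October 2066 has 31 days: 593 − 31 = 562 left.
November 2066 has 30 days: 562 − 30 = 532 left.
December 2066 has 31 days: 532 − 31 = 501 left.
January 2067 has 31 days: 501 − 31 = 470 left.
February 2067 has 28 days (2067 is not a leap year): 470 − 28 = 442 left.
March 2067 has 31 days: 442 − 31 = 411 left.
April 2067 has 30 days: 411 − 30 = 381 left.
May 2067 has 31 days: 381 − 31 = 350 left.
June 2067 has 30 days: 350 − 30 = 320 left.
July 2067 has 31 days: 320 − 31 = 289 left.
August 2067 has 31 days: 289 − 31 = 258 left.
September 2067 has 30 days: 258 − 30 = 228 left.
October 2067 has 31 days: 228 − 31 = 197 left.
November 2067 has 30 days: 197 − 30 = 167 left.
December 2067 has 31 days: 167 − 31 = 136 left.
January 2068 has 31 days: 136 − 31 = 105 left.
February 2068 has 29 days (2068 is a leap year): 105 − 29 = 76 left.
March 2068 has 31 days: 76 − 31 = 45 left.
April 2068 has 30 days: 45 − 30 = 15 left.
15 days into May 2068 → May 15, 2068.

May 15, 2068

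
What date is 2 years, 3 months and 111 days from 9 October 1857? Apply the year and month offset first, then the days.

Counting forward 2 years, 3 months and 111 days from October 9, 1857: first the month/year part, then the days.
+2 years → 1859; month 10 + 3 = 13, which is month 1 of year 1860 → January 1860.
Day 9 is valid in January, giving January 9, 1860.
Now add 111 days from January 9, 1860.
January has 31 days, so 31 − 9 = 22 days remain after January 9, 1860; 111 − 22 = 89 left.
February 1860 has 29 days (1860 is a leap year): 89 − 29 = 60 left.
March 1860 has 31 days: 60 − 31 = 29 left.
29 days into April 1860 → April 29, 1860.

April 29, 1860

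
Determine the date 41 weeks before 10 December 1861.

February 26, 1861

Subtracting 41 weeks = 287 days from December 10, 1861.
Going back 10 days from December 10, 1861 reaches the end of the previous month; 287 − 10 = 277 left.
November 1861 has 30 days: 277 − 30 = 247 left.
October 1861 has 31 days: 247 − 31 = 216 left.
September 1861 has 30 days: 216 − 30 = 186 left.
August 1861 has 31 days: 186 − 31 = 155 left.
July 1861 has 31 days: 155 − 31 = 124 left.
June 1861 has 30 days: 124 − 30 = 94 left.
May 1861 has 31 days: 94 − 31 = 63 left.
April 1861 has 30 days: 63 − 30 = 33 left.
March 1861 has 31 days: 33 − 31 = 2 left.
February 1861 has 28 days; 28 − 2 = 26 → February 26, 1861.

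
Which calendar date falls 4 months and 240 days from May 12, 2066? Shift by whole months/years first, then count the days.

May 10, 2067

Counting forward 4 months and 240 days from May 12, 2066: first the month/year part, then the days.
month 5 + 4 = 9 → September 2066.
Day 12 is valid in September, giving September 12, 2066.
Now add 240 days from September 12, 2066.
September has 30 days, so 30 − 12 = 18 days remain after September 12, 2066; 240 − 18 = 222 left.
October 2066 has 31 days: 222 − 31 = 191 left.
November 2066 has 30 days: 191 − 30 = 161 left.
December 2066 has 31 days: 161 − 31 = 130 left.
January 2067 has 31 days: 130 − 31 = 99 left.
February 2067 has 28 days (2067 is not a leap year): 99 − 28 = 71 left.
March 2067 has 31 days: 71 − 31 = 40 left.
April 2067 has 30 days: 40 − 30 = 10 left.
10 days into May 2067 → May 10, 2067.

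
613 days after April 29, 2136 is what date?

Adding 613 days from April 29, 2136.
April has 30 days, so 30 − 29 = 1 day remains after April 29, 2136; 613 − 1 = 612 left.
May 2136 has 31 days: 612 − 31 = 581 left.
June 2136 has 30 days: 581 − 30 = 551 left.
July 2136 has 31 days: 551 − 31 = 520 left.
August 2136 has 31 days: 520 − 31 = 489 left.
September 2136 has 30 days: 489 − 30 = 459 left.
October 2136 has 31 days: 459 − 31 = 428 left.
November 2136 has 30 days: 428 − 30 = 398 left.
December 2136 has 31 days: 398 − 31 = 367 left.
January 2137 has 31 days: 367 − 31 = 336 left.
February 2137 has 28 days (2137 is not a leap year): 336 − 28 = 308 left.
March 2137 has 31 days: 308 − 31 = 277 left.
April 2137 has 30 days: 277 − 30 = 247 left.
May 2137 has 31 days: 247 − 31 = 216 left.
June 2137 has 30 days: 216 − 30 = 186 left.
July 2137 has 31 days: 186 − 31 = 155 left.
August 2137 has 31 days: 155 − 31 = 124 left.
September 2137 has 30 days: 124 − 30 = 94 left.
October 2137 has 31 days: 94 − 31 = 63 left.
November 2137 has 30 days: 63 − 30 = 33 left.
December 2137 has 31 days: 33 − 31 = 2 left.
2 days into January 2138 → January 2, 2138.

January 2, 2138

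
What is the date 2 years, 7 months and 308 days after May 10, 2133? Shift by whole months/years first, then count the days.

Adding 2 years, 7 months and 308 days from May 10, 2133: first the month/year part, then the days.
+2 years → 2135; month 5 + 7 = 12 → December 2135.
Day 10 is valid in December, giving December 10, 2135.
Now add 308 days from December 10, 2135.
December has 31 days, so 31 − 10 = 21 days remain after December 10, 2135; 308 − 21 = 287 left.
January 2136 has 31 days: 287 − 31 = 256 left.
February 2136 has 29 days (2136 is a leap year): 256 − 29 = 227 left.
March 2136 has 31 days: 227 − 31 = 196 left.
April 2136 has 30 days: 196 − 30 = 166 left.
May 2136 has 31 days: 166 − 31 = 135 left.
June 2136 has 30 days: 135 − 30 = 105 left.
July 2136 has 31 days: 105 − 31 = 74 left.
August 2136 has 31 days: 74 − 31 = 43 left.
September 2136 has 30 days: 43 − 30 = 13 left.
13 days into October 2136 → October 13, 2136.

October 13, 2136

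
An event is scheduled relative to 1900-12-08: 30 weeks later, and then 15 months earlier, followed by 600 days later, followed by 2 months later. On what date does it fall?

Advancing 30 weeks (= 210 days) from December 8, 1900:
December has 31 days, so 31 − 8 = 23 days remain after December 8, 1900; 210 − 23 = 187 left.
January 1901 has 31 days: 187 − 31 = 156 left.
February 1901 has 28 days (1901 is not a leap year): 156 − 28 = 128 left.
March 1901 has 31 days: 128 − 31 = 97 left.
April 1901 has 30 days: 97 − 30 = 67 left.
May 1901 has 31 days: 67 − 31 = 36 left.
June 1901 has 30 days: 36 − 30 = 6 left.
6 days into July 1901 → July 6, 1901.
Counting back 15 months from July 6, 1901:
month 7 − 15 = -8, which is month 4 of year 1900 → April 1900.
Day 6 is valid in April, giving April 6, 1900.
Counting forward 600 days from April 6, 1900:
April has 30 days, so 30 − 6 = 24 days remain after April 6, 1900; 600 − 24 = 576 left.
May 1900 has 31 days: 576 − 31 = 545 left.
June 1900 has 30 days: 545 − 30 = 515 left.
July 1900 has 31 days: 515 − 31 = 484 left.
August 1900 has 31 days: 484 − 31 = 453 left.
September 1900 has 30 days: 453 − 30 = 423 left.
October 1900 has 31 days: 423 − 31 = 392 left.
November 1900 has 30 days: 392 − 30 = 362 left.
December 1900 has 31 days: 362 − 31 = 331 left.
January 1901 has 31 days: 331 − 31 = 300 left.
February 1901 has 28 days (1901 is not a leap year): 300 − 28 = 272 left.
March 1901 has 31 days: 272 − 31 = 241 left.
April 1901 has 30 days: 241 − 30 = 211 left.
May 1901 has 31 days: 211 − 31 = 180 left.
June 1901 has 30 days: 180 − 30 = 150 left.
July 1901 has 31 days: 150 − 31 = 119 left.
August 1901 has 31 days: 119 − 31 = 88 left.
September 1901 has 30 days: 88 − 30 = 58 left.
October 1901 has 31 days: 58 − 31 = 27 left.
27 days into November 1901 → November 27, 1901.
Counting forward 2 months from November 27, 1901:
month 11 + 2 = 13, which is month 1 of year 1902 → January 1902.
Day 27 is valid in January, giving January 27, 1902.

January 27, 1902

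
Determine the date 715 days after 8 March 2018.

Adding 715 days from March 8, 2018.
March has 31 days, so 31 − 8 = 23 days remain after March 8, 2018; 715 − 23 = 692 left.
April 2018 has 30 days: 692 − 30 = 662 left.
May 2018 has 31 days: 662 − 31 = 631 left.
June 2018 has 30 days: 631 − 30 = 601 left.
July 2018 has 31 days: 601 − 31 = 570 left.
August 2018 has 31 days: 570 − 31 = 539 left.
September 2018 has 30 days: 539 − 30 = 509 left.
October 2018 has 31 days: 509 − 31 = 478 left.
November 2018 has 30 days: 478 − 30 = 448 left.
December 2018 has 31 days: 448 − 31 = 417 left.
January 2019 has 31 days: 417 − 31 = 386 left.
February 2019 has 28 days (2019 is not a leap year): 386 − 28 = 358 left.
March 2019 has 31 days: 358 − 31 = 327 left.
April 2019 has 30 days: 327 − 30 = 297 left.
May 2019 has 31 days: 297 − 31 = 266 left.
June 2019 has 30 days: 266 − 30 = 236 left.
July 2019 has 31 days: 236 − 31 = 205 left.
August 2019 has 31 days: 205 − 31 = 174 left.
September 2019 has 30 days: 174 − 30 = 144 left.
October 2019 has 31 days: 144 − 31 = 113 left.
November 2019 has 30 days: 113 − 30 = 83 left.
December 2019 has 31 days: 83 − 31 = 52 left.
January 2020 has 31 days: 52 − 31 = 21 left.
21 days into February 2020 → February 21, 2020.

February 21, 2020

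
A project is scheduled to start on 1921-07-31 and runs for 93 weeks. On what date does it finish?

May 13, 1923

Adding 93 weeks = 651 days from July 31, 1921.
July has 31 days, so 31 − 31 = 0 days remain after July 31, 1921; 651 − 0 = 651 left.
August 1921 has 31 days: 651 − 31 = 620 left.
September 1921 has 30 days: 620 − 30 = 590 left.
October 1921 has 31 days: 590 − 31 = 559 left.
November 1921 has 30 days: 559 − 30 = 529 left.
December 1921 has 31 days: 529 − 31 = 498 left.
January 1922 has 31 days: 498 − 31 = 467 left.
February 1922 has 28 days (1922 is not a leap year): 467 − 28 = 439 left.
March 1922 has 31 days: 439 − 31 = 408 left.
April 1922 has 30 days: 408 − 30 = 378 left.
May 1922 has 31 days: 378 − 31 = 347 left.
June 1922 has 30 days: 347 − 30 = 317 left.
July 1922 has 31 days: 317 − 31 = 286 left.
August 1922 has 31 days: 286 − 31 = 255 left.
September 1922 has 30 days: 255 − 30 = 225 left.
October 1922 has 31 days: 225 − 31 = 194 left.
November 1922 has 30 days: 194 − 30 = 164 left.
December 1922 has 31 days: 164 − 31 = 133 left.
January 1923 has 31 days: 133 − 31 = 102 left.
February 1923 has 28 days (1923 is not a leap year): 102 − 28 = 74 left.
March 1923 has 31 days: 74 − 31 = 43 left.
April 1923 has 30 days: 43 − 30 = 13 left.
13 days into May 1923 → May 13, 1923.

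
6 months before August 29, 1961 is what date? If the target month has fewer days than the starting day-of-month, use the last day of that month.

Counting back 6 months from August 29, 1961.
month 8 − 6 = 2 → February 1961.
February 1961 has only 28 days (1961 is not a leap year — relevant if February), and the start was day 29, so the date clamps to February 28, 1961.

February 28, 1961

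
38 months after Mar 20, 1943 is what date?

Adding 38 months from March 20, 1943.
month 3 + 38 = 41, which is month 5 of year 1946 → May 1946.
Day 20 is valid in May, giving May 20, 1946.

May 20, 1946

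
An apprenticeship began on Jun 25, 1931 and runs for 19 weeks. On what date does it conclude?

November 5, 1931

Advancing 19 weeks = 133 days from June 25, 1931.
June has 30 days, so 30 − 25 = 5 days remain after June 25, 1931; 133 − 5 = 128 left.
July 1931 has 31 days: 128 − 31 = 97 left.
August 1931 has 31 days: 97 − 31 = 66 left.
September 1931 has 30 days: 66 − 30 = 36 left.
October 1931 has 31 days: 36 − 31 = 5 left.
5 days into November 1931 → November 5, 1931.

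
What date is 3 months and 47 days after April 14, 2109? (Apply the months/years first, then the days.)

August 30, 2109

Adding 3 months and 47 days from April 14, 2109: first the month/year part, then the days.
month 4 + 3 = 7 → July 2109.
Day 14 is valid in July, giving July 14, 2109.
Now add 47 days from July 14, 2109.
July has 31 days, so 31 − 14 = 17 days remain after July 14, 2109; 47 − 17 = 30 left.
30 days into August 2109 → August 30, 2109.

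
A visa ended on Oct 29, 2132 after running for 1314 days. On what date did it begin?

Subtracting 1314 days from October 29, 2132.
Going back 29 days from October 29, 2132 reaches the end of the previous month; 1314 − 29 = 1285 left.
September 2132 has 30 days: 1285 − 30 = 1255 left.
August 2132 has 31 days: 1255 − 31 = 1224 left.
July 2132 has 31 days: 1224 − 31 = 1193 left.
June 2132 has 30 days: 1193 − 30 = 1163 left.
May 2132 has 31 days: 1163 − 31 = 1132 left.
April 2132 has 30 days: 1132 − 30 = 1102 left.
March 2132 has 31 days: 1102 − 31 = 1071 left.
February 2132 has 29 days (2132 is a leap year): 1071 − 29 = 1042 left.
January 2132 has 31 days: 1042 − 31 = 1011 left.
December 2131 has 31 days: 1011 − 31 = 980 left.
November 2131 has 30 days: 980 − 30 = 950 left.
October 2131 has 31 days: 950 − 31 = 919 left.
September 2131 has 30 days: 919 − 30 = 889 left.
August 2131 has 31 days: 889 − 31 = 858 left.
July 2131 has 31 days: 858 − 31 = 827 left.
June 2131 has 30 days: 827 − 30 = 797 left.
May 2131 has 31 days: 797 − 31 = 766 left.
April 2131 has 30 days: 766 − 30 = 736 left.
March 2131 has 31 days: 736 − 31 = 705 left.
February 2131 has 28 days (2131 is not a leap year): 705 − 28 = 677 left.
January 2131 has 31 days: 677 − 31 = 646 left.
December 2130 has 31 days: 646 − 31 = 615 left.
November 2130 has 30 days: 615 − 30 = 585 left.
October 2130 has 31 days: 585 − 31 = 554 left.
September 2130 has 30 days: 554 − 30 = 524 left.
August 2130 has 31 days: 524 − 31 = 493 left.
July 2130 has 31 days: 493 − 31 = 462 left.
June 2130 has 30 days: 462 − 30 = 432 left.
May 2130 has 31 days: 432 − 31 = 401 left.
April 2130 has 30 days: 401 − 30 = 371 left.
March 2130 has 31 days: 371 − 31 = 340 left.
February 2130 has 28 days (2130 is not a leap year): 340 − 28 = 312 left.
January 2130 has 31 days: 312 − 31 = 281 left.
December 2129 has 31 days: 281 − 31 = 250 left.
November 2129 has 30 days: 250 − 30 = 220 left.
October 2129 has 31 days: 220 − 31 = 189 left.
September 2129 has 30 days: 189 − 30 = 159 left.
August 2129 has 31 days: 159 − 31 = 128 left.
July 2129 has 31 days: 128 − 31 = 97 left.
June 2129 has 30 days: 97 − 30 = 67 left.
May 2129 has 31 days: 67 − 31 = 36 left.
April 2129 has 30 days: 36 − 30 = 6 left.
March 2129 has 31 days; 31 − 6 = 25 → March 25, 2129.

March 25, 2129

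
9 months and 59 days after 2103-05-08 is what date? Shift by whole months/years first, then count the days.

Adding 9 months and 59 days from May 8, 2103: first the month/year part, then the days.
month 5 + 9 = 14, which is month 2 of year 2104 → February 2104.
Day 8 is valid in February, giving February 8, 2104.
Now add 59 days from February 8, 2104.
February has 29 days, so 29 − 8 = 21 days remain after February 8, 2104; 59 − 21 = 38 left.
March 2104 has 31 days: 38 − 31 = 7 left.
7 days into April 2104 → April 7, 2104.

April 7, 2104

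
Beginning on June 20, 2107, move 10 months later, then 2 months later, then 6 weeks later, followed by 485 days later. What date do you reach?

Advancing 10 months from June 20, 2107:
month 6 + 10 = 16, which is month 4 of year 2108 → April 2108.
Day 20 is valid in April, giving April 20, 2108.
Counting forward 2 months from April 20, 2108:
month 4 + 2 = 6 → June 2108.
Day 20 is valid in June, giving June 20, 2108.
Counting forward 6 weeks (= 42 days) from June 20, 2108:
June has 30 days, so 30 − 20 = 10 days remain after June 20, 2108; 42 − 10 = 32 left.
July 2108 has 31 days: 32 − 31 = 1 left.
1 day into August 2108 → August 1, 2108.
Adding 485 days from August 1, 2108:
August has 31 days, so 31 − 1 = 30 days remain after August 1, 2108; 485 − 30 = 455 left.
September 2108 has 30 days: 455 − 30 = 425 left.
October 2108 has 31 days: 425 − 31 = 394 left.
November 2108 has 30 days: 394 − 30 = 364 left.
December 2108 has 31 days: 364 − 31 = 333 left.
January 2109 has 31 days: 333 − 31 = 302 left.
February 2109 has 28 days (2109 is not a leap year): 302 − 28 = 274 left.
March 2109 has 31 days: 274 − 31 = 243 left.
April 2109 has 30 days: 243 − 30 = 213 left.
May 2109 has 31 days: 213 − 31 = 182 left.
June 2109 has 30 days: 182 − 30 = 152 left.
July 2109 has 31 days: 152 − 31 = 121 left.
August 2109 has 31 days: 121 − 31 = 90 left.
September 2109 has 30 days: 90 − 30 = 60 left.
October 2109 has 31 days: 60 − 31 = 29 left.
29 days into November 2109 → November 29, 2109.

November 29, 2109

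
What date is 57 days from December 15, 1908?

February 10, 1909

Counting forward 57 days from December 15, 1908.
December has 31 days, so 31 − 15 = 16 days remain after December 15, 1908; 57 − 16 = 41 left.
January 1909 has 31 days: 41 − 31 = 10 left.
10 days into February 1909 → February 10, 1909.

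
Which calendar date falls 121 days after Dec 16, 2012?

April 16, 2013

Advancing 121 days from December 16, 2012.
December has 31 days, so 31 − 16 = 15 days remain after December 16, 2012; 121 − 15 = 106 left.
January 2013 has 31 days: 106 − 31 = 75 left.
February 2013 has 28 days (2013 is not a leap year): 75 − 28 = 47 left.
March 2013 has 31 days: 47 − 31 = 16 left.
16 days into April 2013 → April 16, 2013.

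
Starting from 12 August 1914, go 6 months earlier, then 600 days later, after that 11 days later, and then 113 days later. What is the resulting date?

February 6, 1916

Counting back 6 months from August 12, 1914:
month 8 − 6 = 2 → February 1914.
Day 12 is valid in February, giving February 12, 1914.
Counting forward 600 days from February 12, 1914:
February has 28 days, so 28 − 12 = 16 days remain after February 12, 1914; 600 − 16 = 584 left.
March 1914 has 31 days: 584 − 31 = 553 left.
April 1914 has 30 days: 553 − 30 = 523 left.
May 1914 has 31 days: 523 − 31 = 492 left.
June 1914 has 30 days: 492 − 30 = 462 left.
July 1914 has 31 days: 462 − 31 = 431 left.
August 1914 has 31 days: 431 − 31 = 400 left.
September 1914 has 30 days: 400 − 30 = 370 left.
October 1914 has 31 days: 370 − 31 = 339 left.
November 1914 has 30 days: 339 − 30 = 309 left.
December 1914 has 31 days: 309 − 31 = 278 left.
January 1915 has 31 days: 278 − 31 = 247 left.
February 1915 has 28 days (1915 is not a leap year): 247 − 28 = 219 left.
March 1915 has 31 days: 219 − 31 = 188 left.
April 1915 has 30 days: 188 − 30 = 158 left.
May 1915 has 31 days: 158 − 31 = 127 left.
June 1915 has 30 days: 127 − 30 = 97 left.
July 1915 has 31 days: 97 − 31 = 66 left.
August 1915 has 31 days: 66 − 31 = 35 left.
September 1915 has 30 days: 35 − 30 = 5 left.
5 days into October 1915 → October 5, 1915.
Counting forward 11 days from October 5, 1915:
October has 31 days; 5 + 11 = 16, still in October.
Advancing 113 days from October 16, 1915:
October has 31 days, so 31 − 16 = 15 days remain after October 16, 1915; 113 − 15 = 98 left.
November 1915 has 30 days: 98 − 30 = 68 left.
December 1915 has 31 days: 68 − 31 = 37 left.
January 1916 has 31 days: 37 − 31 = 6 left.
6 days into February 1916 → February 6, 1916.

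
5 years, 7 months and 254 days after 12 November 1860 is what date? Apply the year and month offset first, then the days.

February 21, 1867

Advancing 5 years, 7 months and 254 days from November 12, 1860: first the month/year part, then the days.
+5 years → 1865; month 11 + 7 = 18, which is month 6 of year 1866 → June 1866.
Day 12 is valid in June, giving June 12, 1866.
Now add 254 days from June 12, 1866.
June has 30 days, so 30 − 12 = 18 days remain after June 12, 1866; 254 − 18 = 236 left.
July 1866 has 31 days: 236 − 31 = 205 left.
August 1866 has 31 days: 205 − 31 = 174 left.
September 1866 has 30 days: 174 − 30 = 144 left.
October 1866 has 31 days: 144 − 31 = 113 left.
November 1866 has 30 days: 113 − 30 = 83 left.
December 1866 has 31 days: 83 − 31 = 52 left.
January 1867 has 31 days: 52 − 31 = 21 left.
21 days into February 1867 → February 21, 1867.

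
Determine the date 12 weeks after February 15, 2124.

May 9, 2124

Adding 12 weeks = 84 days from February 15, 2124.
February has 29 days, so 29 − 15 = 14 days remain after February 15, 2124; 84 − 14 = 70 left.
March 2124 has 31 days: 70 − 31 = 39 left.
April 2124 has 30 days: 39 − 30 = 9 left.
9 days into May 2124 → May 9, 2124.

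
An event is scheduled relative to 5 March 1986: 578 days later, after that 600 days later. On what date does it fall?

May 26, 1989

Advancing 578 days from March 5, 1986:
March has 31 days, so 31 − 5 = 26 days remain after March 5, 1986; 578 − 26 = 552 left.
April 1986 has 30 days: 552 − 30 = 522 left.
May 1986 has 31 days: 522 − 31 = 491 left.
June 1986 has 30 days: 491 − 30 = 461 left.
July 1986 has 31 days: 461 − 31 = 430 left.
August 1986 has 31 days: 430 − 31 = 399 left.
September 1986 has 30 days: 399 − 30 = 369 left.
October 1986 has 31 days: 369 − 31 = 338 left.
November 1986 has 30 days: 338 − 30 = 308 left.
December 1986 has 31 days: 308 − 31 = 277 left.
January 1987 has 31 days: 277 − 31 = 246 left.
February 1987 has 28 days (1987 is not a leap year): 246 − 28 = 218 left.
March 1987 has 31 days: 218 − 31 = 187 left.
April 1987 has 30 days: 187 − 30 = 157 left.
May 1987 has 31 days: 157 − 31 = 126 left.
June 1987 has 30 days: 126 − 30 = 96 left.
July 1987 has 31 days: 96 − 31 = 65 left.
August 1987 has 31 days: 65 − 31 = 34 left.
September 1987 has 30 days: 34 − 30 = 4 left.
4 days into October 1987 → October 4, 1987.
Counting forward 600 days from October 4, 1987:
October has 31 days, so 31 − 4 = 27 days remain after October 4, 1987; 600 − 27 = 573 left.
November 1987 has 30 days: 573 − 30 = 543 left.
December 1987 has 31 days: 543 − 31 = 512 left.
January 1988 has 31 days: 512 − 31 = 481 left.
February 1988 has 29 days (1988 is a leap year): 481 − 29 = 452 left.
March 1988 has 31 days: 452 − 31 = 421 left.
April 1988 has 30 days: 421 − 30 = 391 left.
May 1988 has 31 days: 391 − 31 = 360 left.
June 1988 has 30 days: 360 − 30 = 330 left.
July 1988 has 31 days: 330 − 31 = 299 left.
August 1988 has 31 days: 299 − 31 = 268 left.
September 1988 has 30 days: 268 − 30 = 238 left.
October 1988 has 31 days: 238 − 31 = 207 left.
November 1988 has 30 days: 207 − 30 = 177 left.
December 1988 has 31 days: 177 − 31 = 146 left.
January 1989 has 31 days: 146 − 31 = 115 left.
February 1989 has 28 days (1989 is not a leap year): 115 − 28 = 87 left.
March 1989 has 31 days: 87 − 31 = 56 left.
April 1989 has 30 days: 56 − 30 = 26 left.
26 days into May 1989 → May 26, 1989.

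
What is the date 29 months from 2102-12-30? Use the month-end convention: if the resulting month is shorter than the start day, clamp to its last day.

May 30, 2105

Counting forward 29 months from December 30, 2102.
month 12 + 29 = 41, which is month 5 of year 2105 → May 2105.
Day 30 is valid in May, giving May 30, 2105.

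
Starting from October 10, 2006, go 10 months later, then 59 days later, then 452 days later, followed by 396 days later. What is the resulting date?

February 2, 2010

Counting forward 10 months from October 10, 2006:
month 10 + 10 = 20, which is month 8 of year 2007 → August 2007.
Day 10 is valid in August, giving August 10, 2007.
Adding 59 days from August 10, 2007:
August has 31 days, so 31 − 10 = 21 days remain after August 10, 2007; 59 − 21 = 38 left.
September 2007 has 30 days: 38 − 30 = 8 left.
8 days into October 2007 → October 8, 2007.
Advancing 452 days from October 8, 2007:
October has 31 days, so 31 − 8 = 23 days remain after October 8, 2007; 452 − 23 = 429 left.
November 2007 has 30 days: 429 − 30 = 399 left.
December 2007 has 31 days: 399 − 31 = 368 left.
January 2008 has 31 days: 368 − 31 = 337 left.
February 2008 has 29 days (2008 is a leap year): 337 − 29 = 308 left.
March 2008 has 31 days: 308 − 31 = 277 left.
April 2008 has 30 days: 277 − 30 = 247 left.
May 2008 has 31 days: 247 − 31 = 216 left.
June 2008 has 30 days: 216 − 30 = 186 left.
July 2008 has 31 days: 186 − 31 = 155 left.
August 2008 has 31 days: 155 − 31 = 124 left.
September 2008 has 30 days: 124 − 30 = 94 left.
October 2008 has 31 days: 94 − 31 = 63 left.
November 2008 has 30 days: 63 − 30 = 33 left.
December 2008 has 31 days: 33 − 31 = 2 left.
2 days into January 2009 → January 2, 2009.
Adding 396 days from January 2, 2009:
January has 31 days, so 31 − 2 = 29 days remain after January 2, 2009; 396 − 29 = 367 left.
February 2009 has 28 days (2009 is not a leap year): 367 − 28 = 339 left.
March 2009 has 31 days: 339 − 31 = 308 left.
April 2009 has 30 days: 308 − 30 = 278 left.
May 2009 has 31 days: 278 − 31 = 247 left.
June 2009 has 30 days: 247 − 30 = 217 left.
July 2009 has 31 days: 217 − 31 = 186 left.
August 2009 has 31 days: 186 − 31 = 155 left.
September 2009 has 30 days: 155 − 30 = 125 left.
October 2009 has 31 days: 125 − 31 = 94 left.
November 2009 has 30 days: 94 − 30 = 64 left.
December 2009 has 31 days: 64 − 31 = 33 left.
January 2010 has 31 days: 33 − 31 = 2 left.
2 days into February 2010 → February 2, 2010.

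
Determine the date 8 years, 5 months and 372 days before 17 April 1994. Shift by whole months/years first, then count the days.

November 10, 1984

Counting back 8 years, 5 months and 372 days from April 17, 1994: first the month/year part, then the days.
-8 years → 1986; month 4 − 5 = -1, which is month 11 of year 1985 → November 1985.
Day 17 is valid in November, giving November 17, 1985.
Now subtract 372 days from November 17, 1985.
Going back 17 days from November 17, 1985 reaches the end of the previous month; 372 − 17 = 355 left.
October 1985 has 31 days: 355 − 31 = 324 left.
September 1985 has 30 days: 324 − 30 = 294 left.
August 1985 has 31 days: 294 − 31 = 263 left.
July 1985 has 31 days: 263 − 31 = 232 left.
June 1985 has 30 days: 232 − 30 = 202 left.
May 1985 has 31 days: 202 − 31 = 171 left.
April 1985 has 30 days: 171 − 30 = 141 left.
March 1985 has 31 days: 141 − 31 = 110 left.
February 1985 has 28 days (1985 is not a leap year): 110 − 28 = 82 left.
January 1985 has 31 days: 82 − 31 = 51 left.
December 1984 has 31 days: 51 − 31 = 20 left.
November 1984 has 30 days; 30 − 20 = 10 → November 10, 1984.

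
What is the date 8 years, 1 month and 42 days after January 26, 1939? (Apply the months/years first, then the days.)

April 9, 1947

Adding 8 years, 1 month and 42 days from January 26, 1939: first the month/year part, then the days.
+8 years → 1947; month 1 + 1 = 2 → February 1947.
Day 26 is valid in February, giving February 26, 1947.
Now add 42 days from February 26, 1947.
February has 28 days, so 28 − 26 = 2 days remain after February 26, 1947; 42 − 2 = 40 left.
March 1947 has 31 days: 40 − 31 = 9 left.
9 days into April 1947 → April 9, 1947.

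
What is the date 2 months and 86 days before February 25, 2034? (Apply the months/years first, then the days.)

September 30, 2033

Counting back 2 months and 86 days from February 25, 2034: first the month/year part, then the days.
month 2 − 2 = 0, which is month 12 of year 2033 → December 2033.
Day 25 is valid in December, giving December 25, 2033.
Now subtract 86 days from December 25, 2033.
Going back 25 days from December 25, 2033 reaches the end of the previous month; 86 − 25 = 61 left.
November 2033 has 30 days: 61 − 30 = 31 left.
October 2033 has 31 days: 31 − 31 = 0 left.
September 2033 has 30 days; 30 − 0 = 30 → September 30, 2033.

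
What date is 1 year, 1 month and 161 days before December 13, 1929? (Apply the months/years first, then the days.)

June 5, 1928

Subtracting 1 year, 1 month and 161 days from December 13, 1929: first the month/year part, then the days.
-1 year → 1928; month 12 − 1 = 11 → November 1928.
Day 13 is valid in November, giving November 13, 1928.
Now subtract 161 days from November 13, 1928.
Going back 13 days from November 13, 1928 reaches the end of the previous month; 161 − 13 = 148 left.
October 1928 has 31 days: 148 − 31 = 117 left.
September 1928 has 30 days: 117 − 30 = 87 left.
August 1928 has 31 days: 87 − 31 = 56 left.
July 1928 has 31 days: 56 − 31 = 25 left.
June 1928 has 30 days; 30 − 25 = 5 → June 5, 1928.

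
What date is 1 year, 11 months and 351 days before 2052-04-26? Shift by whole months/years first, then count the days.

Counting back 1 year, 11 months and 351 days from April 26, 2052: first the month/year part, then the days.
-1 year → 2051; month 4 − 11 = -7, which is month 5 of year 2050 → May 2050.
Day 26 is valid in May, giving May 26, 2050.
Now subtract 351 days from May 26, 2050.
Going back 26 days from May 26, 2050 reaches the end of the previous month; 351 − 26 = 325 left.
April 2050 has 30 days: 325 − 30 = 295 left.
March 2050 has 31 days: 295 − 31 = 264 left.
February 2050 has 28 days (2050 is not a leap year): 264 − 28 = 236 left.
January 2050 has 31 days: 236 − 31 = 205 left.
December 2049 has 31 days: 205 − 31 = 174 left.
November 2049 has 30 days: 174 − 30 = 144 left.
October 2049 has 31 days: 144 − 31 = 113 left.
September 2049 has 30 days: 113 − 30 = 83 left.
August 2049 has 31 days: 83 − 31 = 52 left.
July 2049 has 31 days: 52 − 31 = 21 left.
June 2049 has 30 days; 30 − 21 = 9 → June 9, 2049.

June 9, 2049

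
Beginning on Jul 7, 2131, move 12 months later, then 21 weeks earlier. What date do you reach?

February 11, 2132

Adding 12 months from July 7, 2131:
month 7 + 12 = 19, which is month 7 of year 2132 → July 2132.
Day 7 is valid in July, giving July 7, 2132.
Going back 21 weeks (= 147 days) from July 7, 2132:
Going back 7 days from July 7, 2132 reaches the end of the previous month; 147 − 7 = 140 left.
June 2132 has 30 days: 140 − 30 = 110 left.
May 2132 has 31 days: 110 − 31 = 79 left.
April 2132 has 30 days: 79 − 30 = 49 left.
March 2132 has 31 days: 49 − 31 = 18 left.
February 2132 has 29 days; 29 − 18 = 11 → February 11, 2132.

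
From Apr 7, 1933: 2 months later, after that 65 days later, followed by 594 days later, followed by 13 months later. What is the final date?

Counting forward 2 months from April 7, 1933:
month 4 + 2 = 6 → June 1933.
Day 7 is valid in June, giving June 7, 1933.
Advancing 65 days from June 7, 1933:
June has 30 days, so 30 − 7 = 23 days remain after June 7, 1933; 65 − 23 = 42 left.
July 1933 has 31 days: 42 − 31 = 11 left.
11 days into August 1933 → August 11, 1933.
Adding 594 days from August 11, 1933:
August has 31 days, so 31 − 11 = 20 days remain after August 11, 1933; 594 − 20 = 574 left.
September 1933 has 30 days: 574 − 30 = 544 left.
October 1933 has 31 days: 544 − 31 = 513 left.
November 1933 has 30 days: 513 − 30 = 483 left.
December 1933 has 31 days: 483 − 31 = 452 left.
January 1934 has 31 days: 452 − 31 = 421 left.
February 1934 has 28 days (1934 is not a leap year): 421 − 28 = 393 left.
March 1934 has 31 days: 393 − 31 = 362 left.
April 1934 has 30 days: 362 − 30 = 332 left.
May 1934 has 31 days: 332 − 31 = 301 left.
June 1934 has 30 days: 301 − 30 = 271 left.
July 1934 has 31 days: 271 − 31 = 240 left.
August 1934 has 31 days: 240 − 31 = 209 left.
September 1934 has 30 days: 209 − 30 = 179 left.
October 1934 has 31 days: 179 − 31 = 148 left.
November 1934 has 30 days: 148 − 30 = 118 left.
December 1934 has 31 days: 118 − 31 = 87 left.
January 1935 has 31 days: 87 − 31 = 56 left.
February 1935 has 28 days (1935 is not a leap year): 56 − 28 = 28 left.
28 days into March 1935 → March 28, 1935.
Adding 13 months from March 28, 1935:
month 3 + 13 = 16, which is month 4 of year 1936 → April 1936.
Day 28 is valid in April, giving April 28, 1936.

April 28, 1936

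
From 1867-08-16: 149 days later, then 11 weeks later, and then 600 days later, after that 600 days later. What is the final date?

Advancing 149 days from August 16, 1867:
August has 31 days, so 31 − 16 = 15 days remain after August 16, 1867; 149 − 15 = 134 left.
September 1867 has 30 days: 134 − 30 = 104 left.
October 1867 has 31 days: 104 − 31 = 73 left.
November 1867 has 30 days: 73 − 30 = 43 left.
December 1867 has 31 days: 43 − 31 = 12 left.
12 days into January 1868 → January 12, 1868.
Adding 11 weeks (= 77 days) from January 12, 1868:
January has 31 days, so 31 − 12 = 19 days remain after January 12, 1868; 77 − 19 = 58 left.
February 1868 has 29 days (1868 is a leap year): 58 − 29 = 29 left.
29 days into March 1868 → March 29, 1868.
Counting forward 600 days from March 29, 1868:
March has 31 days, so 31 − 29 = 2 days remain after March 29, 1868; 600 − 2 = 598 left.
April 1868 has 30 days: 598 − 30 = 568 left.
May 1868 has 31 days: 568 − 31 = 537 left.
June 1868 has 30 days: 537 − 30 = 507 left.
July 1868 has 31 days: 507 − 31 = 476 left.
August 1868 has 31 days: 476 − 31 = 445 left.
September 1868 has 30 days: 445 − 30 = 415 left.
October 1868 has 31 days: 415 − 31 = 384 left.
November 1868 has 30 days: 384 − 30 = 354 left.
December 1868 has 31 days: 354 − 31 = 323 left.
January 1869 has 31 days: 323 − 31 = 292 left.
February 1869 has 28 days (1869 is not a leap year): 292 − 28 = 264 left.
March 1869 has 31 days: 264 − 31 = 233 left.
April 1869 has 30 days: 233 − 30 = 203 left.
May 1869 has 31 days: 203 − 31 = 172 left.
June 1869 has 30 days: 172 − 30 = 142 left.
July 1869 has 31 days: 142 − 31 = 111 left.
August 1869 has 31 days: 111 − 31 = 80 left.
September 1869 has 30 days: 80 − 30 = 50 left.
October 1869 has 31 days: 50 − 31 = 19 left.
19 days into November 1869 → November 19, 1869.
Advancing 600 days from November 19, 1869:
November has 30 days, so 30 − 19 = 11 days remain after November 19, 1869; 600 − 11 = 589 left.
December 1869 has 31 days: 589 − 31 = 558 left.
January 1870 has 31 days: 558 − 31 = 527 left.
February 1870 has 28 days (1870 is not a leap year): 527 − 28 = 499 left.
March 1870 has 31 days: 499 − 31 = 468 left.
April 1870 has 30 days: 468 − 30 = 438 left.
May 1870 has 31 days: 438 − 31 = 407 left.
June 1870 has 30 days: 407 − 30 = 377 left.
July 1870 has 31 days: 377 − 31 = 346 left.
August 1870 has 31 days: 346 − 31 = 315 left.
September 1870 has 30 days: 315 − 30 = 285 left.
October 1870 has 31 days: 285 − 31 = 254 left.
November 1870 has 30 days: 254 − 30 = 224 left.
December 1870 has 31 days: 224 − 31 = 193 left.
January 1871 has 31 days: 193 − 31 = 162 left.
February 1871 has 28 days (1871 is not a leap year): 162 − 28 = 134 left.
March 1871 has 31 days: 134 − 31 = 103 left.
April 1871 has 30 days: 103 − 30 = 73 left.
May 1871 has 31 days: 73 − 31 = 42 left.
June 1871 has 30 days: 42 − 30 = 12 left.
12 days into July 1871 → July 12, 1871.

July 12, 1871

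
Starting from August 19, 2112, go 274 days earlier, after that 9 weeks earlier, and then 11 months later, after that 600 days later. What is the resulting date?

April 9, 2114

Going back 274 days from August 19, 2112:
Going back 19 days from August 19, 2112 reaches the end of the previous month; 274 − 19 = 255 left.
July 2112 has 31 days: 255 − 31 = 224 left.
June 2112 has 30 days: 224 − 30 = 194 left.
May 2112 has 31 days: 194 − 31 = 163 left.
April 2112 has 30 days: 163 − 30 = 133 left.
March 2112 has 31 days: 133 − 31 = 102 left.
February 2112 has 29 days (2112 is a leap year): 102 − 29 = 73 left.
January 2112 has 31 days: 73 − 31 = 42 left.
December 2111 has 31 days: 42 − 31 = 11 left.
November 2111 has 30 days; 30 − 11 = 19 → November 19, 2111.
Counting back 9 weeks (= 63 days) from November 19, 2111:
Going back 19 days from November 19, 2111 reaches the end of the previous month; 63 − 19 = 44 left.
October 2111 has 31 days: 44 − 31 = 13 left.
September 2111 has 30 days; 30 − 13 = 17 → September 17, 2111.
Advancing 11 months from September 17, 2111:
month 9 + 11 = 20, which is month 8 of year 2112 → August 2112.
Day 17 is valid in August, giving August 17, 2112.
Adding 600 days from August 17, 2112:
August has 31 days, so 31 − 17 = 14 days remain after August 17, 2112; 600 − 14 = 586 left.
September 2112 has 30 days: 586 − 30 = 556 left.
October 2112 has 31 days: 556 − 31 = 525 left.
November 2112 has 30 days: 525 − 30 = 495 left.
December 2112 has 31 days: 495 − 31 = 464 left.
January 2113 has 31 days: 464 − 31 = 433 left.
February 2113 has 28 days (2113 is not a leap year): 433 − 28 = 405 left.
March 2113 has 31 days: 405 − 31 = 374 left.
April 2113 has 30 days: 374 − 30 = 344 left.
May 2113 has 31 days: 344 − 31 = 313 left.
June 2113 has 30 days: 313 − 30 = 283 left.
July 2113 has 31 days: 283 − 31 = 252 left.
August 2113 has 31 days: 252 − 31 = 221 left.
September 2113 has 30 days: 221 − 30 = 191 left.
October 2113 has 31 days: 191 − 31 = 160 left.
November 2113 has 30 days: 160 − 30 = 130 left.
December 2113 has 31 days: 130 − 31 = 99 left.
January 2114 has 31 days: 99 − 31 = 68 left.
February 2114 has 28 days (2114 is not a leap year): 68 − 28 = 40 left.
March 2114 has 31 days: 40 − 31 = 9 left.
9 days into April 2114 → April 9, 2114.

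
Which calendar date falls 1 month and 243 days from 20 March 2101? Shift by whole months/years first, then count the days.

Counting forward 1 month and 243 days from March 20, 2101: first the month/year part, then the days.
month 3 + 1 = 4 → April 2101.
Day 20 is valid in April, giving April 20, 2101.
Now add 243 days from April 20, 2101.
April has 30 days, so 30 − 20 = 10 days remain after April 20, 2101; 243 − 10 = 233 left.
May 2101 has 31 days: 233 − 31 = 202 left.
June 2101 has 30 days: 202 − 30 = 172 left.
July 2101 has 31 days: 172 − 31 = 141 left.
August 2101 has 31 days: 141 − 31 = 110 left.
September 2101 has 30 days: 110 − 30 = 80 left.
October 2101 has 31 days: 80 − 31 = 49 left.
November 2101 has 30 days: 49 − 30 = 19 left.
19 days into December 2101 → December 19, 2101.

December 19, 2101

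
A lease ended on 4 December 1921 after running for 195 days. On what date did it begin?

May 23, 1921

Counting back 195 days from December 4, 1921.
Going back 4 days from December 4, 1921 reaches the end of the previous month; 195 − 4 = 191 left.
November 1921 has 30 days: 191 − 30 = 161 left.
October 1921 has 31 days: 161 − 31 = 130 left.
September 1921 has 30 days: 130 − 30 = 100 left.
August 1921 has 31 days: 100 − 31 = 69 left.
July 1921 has 31 days: 69 − 31 = 38 left.
June 1921 has 30 days: 38 − 30 = 8 left.
May 1921 has 31 days; 31 − 8 = 23 → May 23, 1921.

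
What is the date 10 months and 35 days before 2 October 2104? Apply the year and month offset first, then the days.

October 28, 2103

Subtracting 10 months and 35 days from October 2, 2104: first the month/year part, then the days.
month 10 − 10 = 0, which is month 12 of year 2103 → December 2103.
Day 2 is valid in December, giving December 2, 2103.
Now subtract 35 days from December 2, 2103.
Going back 2 days from December 2, 2103 reaches the end of the previous month; 35 − 2 = 33 left.
November 2103 has 30 days: 33 − 30 = 3 left.
October 2103 has 31 days; 31 − 3 = 28 → October 28, 2103.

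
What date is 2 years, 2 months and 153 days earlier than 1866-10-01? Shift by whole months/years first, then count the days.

March 1, 1864

Going back 2 years, 2 months and 153 days from October 1, 1866: first the month/year part, then the days.
-2 years → 1864; month 10 − 2 = 8 → August 1864.
Day 1 is valid in August, giving August 1, 1864.
Now subtract 153 days from August 1, 1864.
Going back 1 day from August 1, 1864 reaches the end of the previous month; 153 − 1 = 152 left.
July 1864 has 31 days: 152 − 31 = 121 left.
June 1864 has 30 days: 121 − 30 = 91 left.
May 1864 has 31 days: 91 − 31 = 60 left.
April 1864 has 30 days: 60 − 30 = 30 left.
March 1864 has 31 days; 31 − 30 = 1 → March 1, 1864.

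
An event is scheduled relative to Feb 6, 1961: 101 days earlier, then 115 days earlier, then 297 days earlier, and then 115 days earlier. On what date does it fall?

Going back 101 days from February 6, 1961:
Going back 6 days from February 6, 1961 reaches the end of the previous month; 101 − 6 = 95 left.
January 1961 has 31 days: 95 − 31 = 64 left.
December 1960 has 31 days: 64 − 31 = 33 left.
November 1960 has 30 days: 33 − 30 = 3 left.
October 1960 has 31 days; 31 − 3 = 28 → October 28, 1960.
Counting back 115 days from October 28, 1960:
Going back 28 days from October 28, 1960 reaches the end of the previous month; 115 − 28 = 87 left.
September 1960 has 30 days: 87 − 30 = 57 left.
August 1960 has 31 days: 57 − 31 = 26 left.
July 1960 has 31 days; 31 − 26 = 5 → July 5, 1960.
Subtracting 297 days from July 5, 1960:
Going back 5 days from July 5, 1960 reaches the end of the previous month; 297 − 5 = 292 left.
June 1960 has 30 days: 292 − 30 = 262 left.
May 1960 has 31 days: 262 − 31 = 231 left.
April 1960 has 30 days: 231 − 30 = 201 left.
March 1960 has 31 days: 201 − 31 = 170 left.
February 1960 has 29 days (1960 is a leap year): 170 − 29 = 141 left.
January 1960 has 31 days: 141 − 31 = 110 left.
December 1959 has 31 days: 110 − 31 = 79 left.
November 1959 has 30 days: 79 − 30 = 49 left.
October 1959 has 31 days: 49 − 31 = 18 left.
September 1959 has 30 days; 30 − 18 = 12 → September 12, 1959.
Counting back 115 days from September 12, 1959:
Going back 12 days from September 12, 1959 reaches the end of the previous month; 115 − 12 = 103 left.
August 1959 has 31 days: 103 − 31 = 72 left.
July 1959 has 31 days: 72 − 31 = 41 left.
June 1959 has 30 days: 41 − 30 = 11 left.
May 1959 has 31 days; 31 − 11 = 20 → May 20, 1959.

May 20, 1959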